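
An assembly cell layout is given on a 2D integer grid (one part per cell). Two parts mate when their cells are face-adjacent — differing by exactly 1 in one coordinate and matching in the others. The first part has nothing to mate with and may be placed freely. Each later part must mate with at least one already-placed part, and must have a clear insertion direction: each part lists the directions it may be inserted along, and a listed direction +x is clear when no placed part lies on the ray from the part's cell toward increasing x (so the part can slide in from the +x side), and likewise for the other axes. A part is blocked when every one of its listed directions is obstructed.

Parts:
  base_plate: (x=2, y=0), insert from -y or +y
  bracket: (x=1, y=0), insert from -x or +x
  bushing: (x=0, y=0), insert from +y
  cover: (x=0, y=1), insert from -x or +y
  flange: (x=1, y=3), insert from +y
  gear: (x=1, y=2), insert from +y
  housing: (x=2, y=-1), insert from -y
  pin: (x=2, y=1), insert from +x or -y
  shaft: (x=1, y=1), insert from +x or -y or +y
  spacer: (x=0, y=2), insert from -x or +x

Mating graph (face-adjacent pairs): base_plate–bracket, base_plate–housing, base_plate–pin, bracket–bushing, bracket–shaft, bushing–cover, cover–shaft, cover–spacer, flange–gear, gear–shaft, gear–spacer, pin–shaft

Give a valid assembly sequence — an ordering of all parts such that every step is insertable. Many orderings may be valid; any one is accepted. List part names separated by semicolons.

bracket; shaft; gear; bushing; spacer; cover; flange; base_plate; housing; pin

1. bracket@(1, 0) [-x clear] — {bracket}
2. shaft@(1, 1) [+x clear] — {bracket, shaft}
3. gear@(1, 2) [+y clear] — {bracket, gear, shaft}
4. bushing@(0, 0) [+y clear] — {bracket, bushing, gear, shaft}
5. spacer@(0, 2) [-x clear] — {bracket, bushing, gear, shaft, spacer}
6. cover@(0, 1) [-x clear] — {bracket, bushing, cover, gear, shaft, spacer}
7. flange@(1, 3) [+y clear] — {bracket, bushing, cover, flange, gear, shaft, spacer}
8. base_plate@(2, 0) [-y clear] — {base_plate, bracket, bushing, cover, flange, gear, shaft, spacer}
9. housing@(2, -1) [-y clear] — {base_plate, bracket, bushing, cover, flange, gear, housing, shaft, spacer}
10. pin@(2, 1) [+x clear] — {base_plate, bracket, bushing, cover, flange, gear, housing, pin, shaft, spacer}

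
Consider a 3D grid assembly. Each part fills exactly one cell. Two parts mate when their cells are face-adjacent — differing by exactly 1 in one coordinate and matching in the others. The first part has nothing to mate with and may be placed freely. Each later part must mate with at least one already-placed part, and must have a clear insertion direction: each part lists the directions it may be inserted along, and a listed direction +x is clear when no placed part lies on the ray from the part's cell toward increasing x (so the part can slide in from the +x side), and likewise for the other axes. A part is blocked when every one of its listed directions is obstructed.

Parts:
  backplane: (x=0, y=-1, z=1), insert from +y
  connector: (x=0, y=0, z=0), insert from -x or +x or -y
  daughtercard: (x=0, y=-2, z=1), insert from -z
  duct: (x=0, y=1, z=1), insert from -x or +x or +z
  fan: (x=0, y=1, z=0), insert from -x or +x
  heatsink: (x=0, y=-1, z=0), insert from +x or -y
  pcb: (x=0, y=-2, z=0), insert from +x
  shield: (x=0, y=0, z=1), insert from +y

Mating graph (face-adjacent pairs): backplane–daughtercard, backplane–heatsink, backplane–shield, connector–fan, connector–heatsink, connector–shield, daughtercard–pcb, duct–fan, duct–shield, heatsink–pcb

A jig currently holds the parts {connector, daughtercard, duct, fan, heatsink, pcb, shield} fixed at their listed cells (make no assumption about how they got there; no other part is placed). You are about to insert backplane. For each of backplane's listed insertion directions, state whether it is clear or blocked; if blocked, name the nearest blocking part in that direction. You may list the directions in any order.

+y: blocked by shield

+y: nearest on ray is shield@(0, 0, 1) ⇒ blocked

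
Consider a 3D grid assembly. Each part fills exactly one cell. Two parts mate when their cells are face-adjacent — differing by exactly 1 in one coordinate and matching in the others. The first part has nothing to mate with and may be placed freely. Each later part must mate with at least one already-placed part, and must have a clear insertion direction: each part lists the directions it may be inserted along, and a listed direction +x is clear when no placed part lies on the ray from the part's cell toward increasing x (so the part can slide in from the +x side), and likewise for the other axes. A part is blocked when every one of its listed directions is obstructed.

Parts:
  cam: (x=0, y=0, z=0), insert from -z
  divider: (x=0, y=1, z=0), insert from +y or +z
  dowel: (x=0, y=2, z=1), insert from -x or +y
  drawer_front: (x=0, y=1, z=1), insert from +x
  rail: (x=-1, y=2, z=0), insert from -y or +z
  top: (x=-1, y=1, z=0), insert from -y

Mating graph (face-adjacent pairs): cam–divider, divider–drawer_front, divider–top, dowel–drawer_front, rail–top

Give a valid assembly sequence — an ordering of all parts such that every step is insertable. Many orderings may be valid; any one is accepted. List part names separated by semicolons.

rail; top; divider; cam; drawer_front; dowel

1. rail@(-1, 2, 0) [-y clear] — {rail}
2. top@(-1, 1, 0) [-y clear] — {rail, top}
3. divider@(0, 1, 0) [+y clear] — {divider, rail, top}
4. cam@(0, 0, 0) [-z clear] — {cam, divider, rail, top}
5. drawer_front@(0, 1, 1) [+x clear] — {cam, divider, drawer_front, rail, top}
6. dowel@(0, 2, 1) [-x clear] — {cam, divider, dowel, drawer_front, rail, top}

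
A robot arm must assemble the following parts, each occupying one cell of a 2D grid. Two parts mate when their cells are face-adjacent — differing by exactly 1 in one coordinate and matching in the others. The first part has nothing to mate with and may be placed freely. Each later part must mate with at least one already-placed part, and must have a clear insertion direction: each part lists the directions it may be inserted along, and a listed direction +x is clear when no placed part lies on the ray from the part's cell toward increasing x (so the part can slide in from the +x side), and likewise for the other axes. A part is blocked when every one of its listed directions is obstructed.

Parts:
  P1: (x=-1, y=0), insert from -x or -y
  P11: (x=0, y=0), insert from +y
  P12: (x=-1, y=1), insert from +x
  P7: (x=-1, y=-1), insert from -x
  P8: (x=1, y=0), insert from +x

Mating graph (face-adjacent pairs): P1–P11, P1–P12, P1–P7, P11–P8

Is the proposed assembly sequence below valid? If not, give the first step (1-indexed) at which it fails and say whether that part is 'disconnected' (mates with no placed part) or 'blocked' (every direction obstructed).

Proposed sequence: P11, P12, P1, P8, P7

1. P11@(0, 0) [+y clear] — {P11}
2. P12@(-1, 1) — no placed neighbour ⇒ disconnected

Invalid at step 2 (disconnected)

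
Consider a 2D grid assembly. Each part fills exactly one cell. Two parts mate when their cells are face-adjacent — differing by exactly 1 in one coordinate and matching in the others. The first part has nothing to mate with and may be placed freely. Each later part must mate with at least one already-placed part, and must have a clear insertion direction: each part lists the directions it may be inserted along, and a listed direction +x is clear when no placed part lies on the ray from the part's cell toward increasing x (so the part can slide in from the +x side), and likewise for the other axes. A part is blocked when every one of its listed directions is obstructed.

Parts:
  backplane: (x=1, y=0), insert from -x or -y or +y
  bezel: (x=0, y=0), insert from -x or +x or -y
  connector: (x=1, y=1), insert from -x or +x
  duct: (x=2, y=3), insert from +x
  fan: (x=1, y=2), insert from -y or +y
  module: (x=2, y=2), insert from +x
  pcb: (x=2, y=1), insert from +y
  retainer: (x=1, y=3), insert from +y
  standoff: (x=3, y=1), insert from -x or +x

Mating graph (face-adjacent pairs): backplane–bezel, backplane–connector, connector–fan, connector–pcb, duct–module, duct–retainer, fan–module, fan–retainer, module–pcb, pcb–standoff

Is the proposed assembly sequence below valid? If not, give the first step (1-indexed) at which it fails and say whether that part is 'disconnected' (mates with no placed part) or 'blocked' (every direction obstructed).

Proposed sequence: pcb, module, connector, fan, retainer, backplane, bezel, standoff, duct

1. pcb@(2, 1) [+y clear] — {pcb}
2. module@(2, 2) [+x clear] — {module, pcb}
3. connector@(1, 1) [-x clear] — {connector, module, pcb}
4. fan@(1, 2) [+y clear] — {connector, fan, module, pcb}
5. retainer@(1, 3) [+y clear] — {connector, fan, module, pcb, retainer}
6. backplane@(1, 0) [-x clear] — {backplane, connector, fan, module, pcb, retainer}
7. bezel@(0, 0) [-x clear] — {backplane, bezel, connector, fan, module, pcb, retainer}
8. standoff@(3, 1) [+x clear] — {backplane, bezel, connector, fan, module, pcb, retainer, standoff}
9. duct@(2, 3) [+x clear] — {backplane, bezel, connector, duct, fan, module, pcb, retainer, standoff}

Valid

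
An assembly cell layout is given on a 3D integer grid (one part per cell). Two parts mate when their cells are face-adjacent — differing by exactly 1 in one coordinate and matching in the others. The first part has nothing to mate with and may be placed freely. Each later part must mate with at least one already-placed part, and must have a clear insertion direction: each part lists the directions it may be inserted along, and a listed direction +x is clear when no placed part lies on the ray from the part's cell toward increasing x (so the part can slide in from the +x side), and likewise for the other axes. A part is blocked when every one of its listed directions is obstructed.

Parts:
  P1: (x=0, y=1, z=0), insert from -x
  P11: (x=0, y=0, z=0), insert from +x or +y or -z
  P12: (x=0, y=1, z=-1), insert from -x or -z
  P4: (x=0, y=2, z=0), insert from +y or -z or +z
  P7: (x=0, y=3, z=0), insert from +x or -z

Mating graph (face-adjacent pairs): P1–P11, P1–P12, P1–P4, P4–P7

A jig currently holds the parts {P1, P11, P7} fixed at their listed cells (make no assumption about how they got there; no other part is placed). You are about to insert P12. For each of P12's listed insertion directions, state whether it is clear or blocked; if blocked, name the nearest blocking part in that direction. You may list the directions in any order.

-x: ray from P12(0, 1, -1) has no placed part ⇒ clear
-z: ray from P12(0, 1, -1) has no placed part ⇒ clear

-x: clear; -z: clear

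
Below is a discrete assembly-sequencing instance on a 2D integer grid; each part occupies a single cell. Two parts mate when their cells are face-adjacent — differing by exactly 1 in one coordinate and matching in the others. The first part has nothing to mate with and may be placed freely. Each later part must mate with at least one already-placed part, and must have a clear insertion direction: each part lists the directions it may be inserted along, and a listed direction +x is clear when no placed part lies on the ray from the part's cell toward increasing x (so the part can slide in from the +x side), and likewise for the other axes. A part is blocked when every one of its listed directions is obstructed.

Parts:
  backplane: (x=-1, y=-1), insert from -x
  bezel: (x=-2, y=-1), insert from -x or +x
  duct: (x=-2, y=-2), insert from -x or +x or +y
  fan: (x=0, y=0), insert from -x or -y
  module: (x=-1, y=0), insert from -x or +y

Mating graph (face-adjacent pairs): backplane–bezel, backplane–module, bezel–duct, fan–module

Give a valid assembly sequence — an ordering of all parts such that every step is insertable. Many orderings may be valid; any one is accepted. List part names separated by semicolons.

1. module@(-1, 0) [-x clear] — {module}
2. fan@(0, 0) [-y clear] — {fan, module}
3. backplane@(-1, -1) [-x clear] — {backplane, fan, module}
4. bezel@(-2, -1) [-x clear] — {backplane, bezel, fan, module}
5. duct@(-2, -2) [-x clear] — {backplane, bezel, duct, fan, module}

module; fan; backplane; bezel; duct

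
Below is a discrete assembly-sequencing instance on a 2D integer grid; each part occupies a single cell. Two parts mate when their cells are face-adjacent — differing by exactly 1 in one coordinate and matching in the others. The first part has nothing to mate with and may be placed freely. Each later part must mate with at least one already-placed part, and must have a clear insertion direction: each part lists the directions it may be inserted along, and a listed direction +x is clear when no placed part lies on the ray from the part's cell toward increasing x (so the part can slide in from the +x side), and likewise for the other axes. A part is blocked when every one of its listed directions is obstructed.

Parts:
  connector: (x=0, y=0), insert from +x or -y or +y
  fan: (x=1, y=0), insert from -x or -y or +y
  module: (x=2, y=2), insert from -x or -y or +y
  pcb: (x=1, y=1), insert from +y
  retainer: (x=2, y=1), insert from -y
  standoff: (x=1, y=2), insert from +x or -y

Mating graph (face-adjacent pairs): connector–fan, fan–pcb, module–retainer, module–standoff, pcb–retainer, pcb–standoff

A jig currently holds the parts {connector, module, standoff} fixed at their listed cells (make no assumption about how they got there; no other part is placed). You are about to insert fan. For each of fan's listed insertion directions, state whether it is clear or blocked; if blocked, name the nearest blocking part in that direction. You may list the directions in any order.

-x: nearest on ray is connector@(0, 0) ⇒ blocked
-y: ray from fan(1, 0) has no placed part ⇒ clear
+y: nearest on ray is standoff@(1, 2) ⇒ blocked

+y: blocked by standoff; -x: blocked by connector; -y: clear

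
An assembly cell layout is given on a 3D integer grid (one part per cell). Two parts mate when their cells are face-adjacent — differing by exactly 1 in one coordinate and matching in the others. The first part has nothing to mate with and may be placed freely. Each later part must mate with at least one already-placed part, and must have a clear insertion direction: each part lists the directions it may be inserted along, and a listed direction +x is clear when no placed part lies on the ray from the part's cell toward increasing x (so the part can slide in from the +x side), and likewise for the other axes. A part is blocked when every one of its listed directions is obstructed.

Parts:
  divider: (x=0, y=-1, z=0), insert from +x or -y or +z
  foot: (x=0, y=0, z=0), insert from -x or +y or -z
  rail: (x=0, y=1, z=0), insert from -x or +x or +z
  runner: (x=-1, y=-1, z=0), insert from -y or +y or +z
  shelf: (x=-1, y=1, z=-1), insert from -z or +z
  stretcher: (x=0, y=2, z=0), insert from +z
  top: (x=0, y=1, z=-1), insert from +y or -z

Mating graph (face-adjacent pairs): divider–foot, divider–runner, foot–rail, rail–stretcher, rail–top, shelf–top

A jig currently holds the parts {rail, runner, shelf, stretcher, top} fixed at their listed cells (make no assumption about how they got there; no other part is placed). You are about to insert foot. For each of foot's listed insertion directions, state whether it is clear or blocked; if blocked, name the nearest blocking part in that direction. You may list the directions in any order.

+y: blocked by rail; -x: clear; -z: clear

-x: ray from foot(0, 0, 0) has no placed part ⇒ clear
+y: nearest on ray is rail@(0, 1, 0) ⇒ blocked
-z: ray from foot(0, 0, 0) has no placed part ⇒ clear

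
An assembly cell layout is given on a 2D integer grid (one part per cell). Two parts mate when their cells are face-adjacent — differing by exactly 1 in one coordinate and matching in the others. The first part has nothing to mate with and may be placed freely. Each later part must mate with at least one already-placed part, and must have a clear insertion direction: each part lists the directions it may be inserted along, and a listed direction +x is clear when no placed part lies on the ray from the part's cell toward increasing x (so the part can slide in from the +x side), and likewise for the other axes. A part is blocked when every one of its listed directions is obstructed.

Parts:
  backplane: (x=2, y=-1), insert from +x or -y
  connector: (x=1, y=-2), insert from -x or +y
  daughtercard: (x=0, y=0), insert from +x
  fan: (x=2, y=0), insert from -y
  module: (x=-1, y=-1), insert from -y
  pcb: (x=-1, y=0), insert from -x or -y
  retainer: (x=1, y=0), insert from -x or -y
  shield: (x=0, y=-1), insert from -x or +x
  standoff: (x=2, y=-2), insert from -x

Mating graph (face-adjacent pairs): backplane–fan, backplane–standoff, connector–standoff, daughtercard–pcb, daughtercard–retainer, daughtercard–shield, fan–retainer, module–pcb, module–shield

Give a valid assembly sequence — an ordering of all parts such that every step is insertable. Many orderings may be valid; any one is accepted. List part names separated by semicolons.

module; shield; daughtercard; retainer; fan; backplane; standoff; connector; pcb

1. module@(-1, -1) [-y clear] — {module}
2. shield@(0, -1) [+x clear] — {module, shield}
3. daughtercard@(0, 0) [+x clear] — {daughtercard, module, shield}
4. retainer@(1, 0) [-y clear] — {daughtercard, module, retainer, shield}
5. fan@(2, 0) [-y clear] — {daughtercard, fan, module, retainer, shield}
6. backplane@(2, -1) [+x clear] — {backplane, daughtercard, fan, module, retainer, shield}
7. standoff@(2, -2) [-x clear] — {backplane, daughtercard, fan, module, retainer, shield, standoff}
8. connector@(1, -2) [-x clear] — {backplane, connector, daughtercard, fan, module, retainer, shield, standoff}
9. pcb@(-1, 0) [-x clear] — {backplane, connector, daughtercard, fan, module, pcb, retainer, shield, standoff}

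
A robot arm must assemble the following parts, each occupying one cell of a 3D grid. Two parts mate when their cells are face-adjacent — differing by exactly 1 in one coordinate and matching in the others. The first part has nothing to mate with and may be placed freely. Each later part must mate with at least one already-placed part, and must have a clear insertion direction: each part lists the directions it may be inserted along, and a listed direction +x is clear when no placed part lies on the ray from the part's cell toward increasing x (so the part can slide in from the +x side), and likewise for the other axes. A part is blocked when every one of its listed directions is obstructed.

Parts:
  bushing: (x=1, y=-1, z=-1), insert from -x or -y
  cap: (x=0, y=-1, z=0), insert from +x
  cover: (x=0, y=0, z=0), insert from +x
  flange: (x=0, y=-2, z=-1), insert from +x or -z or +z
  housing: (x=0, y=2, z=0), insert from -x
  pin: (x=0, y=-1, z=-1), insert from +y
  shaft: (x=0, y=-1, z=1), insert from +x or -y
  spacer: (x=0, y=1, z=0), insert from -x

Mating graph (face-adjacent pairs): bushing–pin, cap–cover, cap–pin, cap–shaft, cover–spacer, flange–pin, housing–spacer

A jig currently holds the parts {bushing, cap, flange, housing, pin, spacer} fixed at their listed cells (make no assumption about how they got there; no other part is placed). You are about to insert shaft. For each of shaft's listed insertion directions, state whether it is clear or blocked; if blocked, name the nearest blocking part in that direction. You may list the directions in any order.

+x: ray from shaft(0, -1, 1) has no placed part ⇒ clear
-y: ray from shaft(0, -1, 1) has no placed part ⇒ clear

+x: clear; -y: clear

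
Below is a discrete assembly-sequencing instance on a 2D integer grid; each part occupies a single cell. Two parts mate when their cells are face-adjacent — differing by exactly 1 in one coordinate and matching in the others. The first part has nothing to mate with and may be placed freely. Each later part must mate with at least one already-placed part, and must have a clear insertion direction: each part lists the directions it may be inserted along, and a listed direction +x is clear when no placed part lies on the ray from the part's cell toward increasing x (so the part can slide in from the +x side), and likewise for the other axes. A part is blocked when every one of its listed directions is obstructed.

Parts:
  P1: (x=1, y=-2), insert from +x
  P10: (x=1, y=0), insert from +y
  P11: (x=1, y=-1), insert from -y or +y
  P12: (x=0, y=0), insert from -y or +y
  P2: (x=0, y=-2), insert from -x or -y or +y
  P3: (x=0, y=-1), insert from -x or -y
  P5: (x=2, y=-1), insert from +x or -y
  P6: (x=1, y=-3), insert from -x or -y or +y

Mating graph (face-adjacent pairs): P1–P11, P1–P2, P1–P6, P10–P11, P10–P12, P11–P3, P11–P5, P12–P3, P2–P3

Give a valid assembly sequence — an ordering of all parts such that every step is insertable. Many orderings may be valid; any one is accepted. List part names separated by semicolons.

1. P6@(1, -3) [-x clear] — {P6}
2. P1@(1, -2) [+x clear] — {P1, P6}
3. P11@(1, -1) [+y clear] — {P1, P11, P6}
4. P5@(2, -1) [+x clear] — {P1, P11, P5, P6}
5. P10@(1, 0) [+y clear] — {P1, P10, P11, P5, P6}
6. P12@(0, 0) [-y clear] — {P1, P10, P11, P12, P5, P6}
7. P2@(0, -2) [-x clear] — {P1, P10, P11, P12, P2, P5, P6}
8. P3@(0, -1) [-x clear] — {P1, P10, P11, P12, P2, P3, P5, P6}

P6; P1; P11; P5; P10; P12; P2; P3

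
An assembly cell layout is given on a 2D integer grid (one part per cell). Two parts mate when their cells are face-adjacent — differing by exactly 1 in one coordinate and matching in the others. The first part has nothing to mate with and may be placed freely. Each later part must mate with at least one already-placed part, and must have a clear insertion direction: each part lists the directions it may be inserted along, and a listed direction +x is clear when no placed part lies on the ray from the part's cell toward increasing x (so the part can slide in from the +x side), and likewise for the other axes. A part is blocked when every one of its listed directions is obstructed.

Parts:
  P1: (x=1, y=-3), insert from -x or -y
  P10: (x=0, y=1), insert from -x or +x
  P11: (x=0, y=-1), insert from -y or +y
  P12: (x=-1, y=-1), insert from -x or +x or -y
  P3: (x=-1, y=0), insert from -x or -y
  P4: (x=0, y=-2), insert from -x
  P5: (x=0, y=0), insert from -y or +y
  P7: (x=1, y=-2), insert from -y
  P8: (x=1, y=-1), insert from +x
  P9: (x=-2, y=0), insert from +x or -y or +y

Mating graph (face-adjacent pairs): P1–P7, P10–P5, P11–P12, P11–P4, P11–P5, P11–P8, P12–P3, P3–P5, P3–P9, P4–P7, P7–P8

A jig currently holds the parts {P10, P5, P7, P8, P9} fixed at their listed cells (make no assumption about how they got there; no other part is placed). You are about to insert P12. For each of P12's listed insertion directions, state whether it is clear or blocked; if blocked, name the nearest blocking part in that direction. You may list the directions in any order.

+x: blocked by P8; -x: clear; -y: clear

-x: ray from P12(-1, -1) has no placed part ⇒ clear
+x: nearest on ray is P8@(1, -1) ⇒ blocked
-y: ray from P12(-1, -1) has no placed part ⇒ clear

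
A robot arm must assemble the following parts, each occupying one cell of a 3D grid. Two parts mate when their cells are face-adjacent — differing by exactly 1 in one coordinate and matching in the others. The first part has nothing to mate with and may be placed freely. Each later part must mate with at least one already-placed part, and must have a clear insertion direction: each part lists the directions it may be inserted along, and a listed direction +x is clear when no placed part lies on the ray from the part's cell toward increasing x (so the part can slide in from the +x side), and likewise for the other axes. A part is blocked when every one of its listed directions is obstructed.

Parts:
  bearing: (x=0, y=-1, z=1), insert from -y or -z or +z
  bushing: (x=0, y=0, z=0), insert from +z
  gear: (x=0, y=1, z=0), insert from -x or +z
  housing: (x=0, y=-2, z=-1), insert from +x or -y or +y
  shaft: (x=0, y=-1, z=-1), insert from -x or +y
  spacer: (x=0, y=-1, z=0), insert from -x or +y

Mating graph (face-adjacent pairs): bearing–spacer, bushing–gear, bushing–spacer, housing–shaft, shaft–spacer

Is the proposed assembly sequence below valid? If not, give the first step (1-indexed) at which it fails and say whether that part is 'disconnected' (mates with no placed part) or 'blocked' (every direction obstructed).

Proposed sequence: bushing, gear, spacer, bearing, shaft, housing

1. bushing@(0, 0, 0) [+z clear] — {bushing}
2. gear@(0, 1, 0) [-x clear] — {bushing, gear}
3. spacer@(0, -1, 0) [-x clear] — {bushing, gear, spacer}
4. bearing@(0, -1, 1) [-y clear] — {bearing, bushing, gear, spacer}
5. shaft@(0, -1, -1) [-x clear] — {bearing, bushing, gear, shaft, spacer}
6. housing@(0, -2, -1) [+x clear] — {bearing, bushing, gear, housing, shaft, spacer}

Valid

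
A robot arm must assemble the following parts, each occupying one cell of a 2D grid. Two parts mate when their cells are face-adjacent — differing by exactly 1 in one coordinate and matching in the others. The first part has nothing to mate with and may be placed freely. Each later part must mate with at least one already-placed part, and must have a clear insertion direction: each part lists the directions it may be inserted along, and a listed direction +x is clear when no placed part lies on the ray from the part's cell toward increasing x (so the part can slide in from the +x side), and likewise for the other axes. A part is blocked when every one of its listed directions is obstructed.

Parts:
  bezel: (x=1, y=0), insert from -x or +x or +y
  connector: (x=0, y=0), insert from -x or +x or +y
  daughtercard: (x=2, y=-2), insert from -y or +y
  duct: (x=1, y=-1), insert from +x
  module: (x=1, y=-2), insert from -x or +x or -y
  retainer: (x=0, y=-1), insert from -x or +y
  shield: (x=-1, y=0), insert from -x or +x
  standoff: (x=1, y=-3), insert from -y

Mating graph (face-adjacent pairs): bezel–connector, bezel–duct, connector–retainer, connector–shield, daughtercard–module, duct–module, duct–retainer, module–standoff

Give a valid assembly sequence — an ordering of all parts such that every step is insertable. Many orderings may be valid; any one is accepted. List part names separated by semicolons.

1. daughtercard@(2, -2) [-y clear] — {daughtercard}
2. module@(1, -2) [-x clear] — {daughtercard, module}
3. duct@(1, -1) [+x clear] — {daughtercard, duct, module}
4. retainer@(0, -1) [-x clear] — {daughtercard, duct, module, retainer}
5. bezel@(1, 0) [-x clear] — {bezel, daughtercard, duct, module, retainer}
6. connector@(0, 0) [-x clear] — {bezel, connector, daughtercard, duct, module, retainer}
7. shield@(-1, 0) [-x clear] — {bezel, connector, daughtercard, duct, module, retainer, shield}
8. standoff@(1, -3) [-y clear] — {bezel, connector, daughtercard, duct, module, retainer, shield, standoff}

daughtercard; module; duct; retainer; bezel; connector; shield; standoff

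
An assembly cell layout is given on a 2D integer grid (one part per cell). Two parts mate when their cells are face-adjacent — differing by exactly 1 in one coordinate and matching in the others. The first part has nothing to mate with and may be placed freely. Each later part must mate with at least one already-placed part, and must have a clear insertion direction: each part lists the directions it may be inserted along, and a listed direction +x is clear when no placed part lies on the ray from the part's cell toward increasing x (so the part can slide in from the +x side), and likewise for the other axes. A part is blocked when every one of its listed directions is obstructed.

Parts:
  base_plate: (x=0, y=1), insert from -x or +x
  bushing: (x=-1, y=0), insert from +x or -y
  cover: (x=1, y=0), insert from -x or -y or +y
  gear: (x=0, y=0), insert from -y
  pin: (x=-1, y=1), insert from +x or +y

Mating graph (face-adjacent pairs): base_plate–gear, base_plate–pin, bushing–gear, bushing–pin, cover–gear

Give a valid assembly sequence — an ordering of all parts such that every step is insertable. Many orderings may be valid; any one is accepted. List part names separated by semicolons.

pin; base_plate; gear; cover; bushing

1. pin@(-1, 1) [+x clear] — {pin}
2. base_plate@(0, 1) [+x clear] — {base_plate, pin}
3. gear@(0, 0) [-y clear] — {base_plate, gear, pin}
4. cover@(1, 0) [-y clear] — {base_plate, cover, gear, pin}
5. bushing@(-1, 0) [-y clear] — {base_plate, bushing, cover, gear, pin}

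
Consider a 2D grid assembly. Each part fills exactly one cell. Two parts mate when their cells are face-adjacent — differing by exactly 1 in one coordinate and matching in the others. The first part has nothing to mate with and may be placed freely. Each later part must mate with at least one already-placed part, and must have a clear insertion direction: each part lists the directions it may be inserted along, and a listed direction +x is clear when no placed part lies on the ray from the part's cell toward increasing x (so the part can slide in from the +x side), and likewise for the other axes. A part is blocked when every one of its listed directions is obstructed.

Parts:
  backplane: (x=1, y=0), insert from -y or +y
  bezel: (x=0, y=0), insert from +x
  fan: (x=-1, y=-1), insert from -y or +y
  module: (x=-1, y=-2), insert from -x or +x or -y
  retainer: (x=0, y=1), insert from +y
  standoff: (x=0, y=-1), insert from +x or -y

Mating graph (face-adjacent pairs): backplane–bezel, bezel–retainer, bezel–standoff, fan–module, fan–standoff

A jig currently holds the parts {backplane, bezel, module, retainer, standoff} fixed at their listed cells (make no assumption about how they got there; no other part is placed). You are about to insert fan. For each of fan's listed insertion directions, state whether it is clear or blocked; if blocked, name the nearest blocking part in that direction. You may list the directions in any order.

-y: nearest on ray is module@(-1, -2) ⇒ blocked
+y: ray from fan(-1, -1) has no placed part ⇒ clear

+y: clear; -y: blocked by module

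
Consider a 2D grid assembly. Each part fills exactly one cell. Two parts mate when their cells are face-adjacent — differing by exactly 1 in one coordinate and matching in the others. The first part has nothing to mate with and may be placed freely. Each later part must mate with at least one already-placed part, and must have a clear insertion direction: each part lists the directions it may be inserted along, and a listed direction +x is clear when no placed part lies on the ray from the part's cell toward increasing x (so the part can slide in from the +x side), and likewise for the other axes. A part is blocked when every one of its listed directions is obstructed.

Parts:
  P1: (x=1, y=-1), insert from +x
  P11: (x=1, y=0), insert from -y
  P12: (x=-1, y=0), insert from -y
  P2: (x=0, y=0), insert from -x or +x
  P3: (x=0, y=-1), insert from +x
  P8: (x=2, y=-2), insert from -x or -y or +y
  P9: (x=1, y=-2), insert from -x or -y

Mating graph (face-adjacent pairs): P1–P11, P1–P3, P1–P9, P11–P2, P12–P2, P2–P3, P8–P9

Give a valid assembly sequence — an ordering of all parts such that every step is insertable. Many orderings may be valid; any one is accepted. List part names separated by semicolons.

P11; P2; P12; P3; P1; P9; P8

1. P11@(1, 0) [-y clear] — {P11}
2. P2@(0, 0) [-x clear] — {P11, P2}
3. P12@(-1, 0) [-y clear] — {P11, P12, P2}
4. P3@(0, -1) [+x clear] — {P11, P12, P2, P3}
5. P1@(1, -1) [+x clear] — {P1, P11, P12, P2, P3}
6. P9@(1, -2) [-x clear] — {P1, P11, P12, P2, P3, P9}
7. P8@(2, -2) [-y clear] — {P1, P11, P12, P2, P3, P8, P9}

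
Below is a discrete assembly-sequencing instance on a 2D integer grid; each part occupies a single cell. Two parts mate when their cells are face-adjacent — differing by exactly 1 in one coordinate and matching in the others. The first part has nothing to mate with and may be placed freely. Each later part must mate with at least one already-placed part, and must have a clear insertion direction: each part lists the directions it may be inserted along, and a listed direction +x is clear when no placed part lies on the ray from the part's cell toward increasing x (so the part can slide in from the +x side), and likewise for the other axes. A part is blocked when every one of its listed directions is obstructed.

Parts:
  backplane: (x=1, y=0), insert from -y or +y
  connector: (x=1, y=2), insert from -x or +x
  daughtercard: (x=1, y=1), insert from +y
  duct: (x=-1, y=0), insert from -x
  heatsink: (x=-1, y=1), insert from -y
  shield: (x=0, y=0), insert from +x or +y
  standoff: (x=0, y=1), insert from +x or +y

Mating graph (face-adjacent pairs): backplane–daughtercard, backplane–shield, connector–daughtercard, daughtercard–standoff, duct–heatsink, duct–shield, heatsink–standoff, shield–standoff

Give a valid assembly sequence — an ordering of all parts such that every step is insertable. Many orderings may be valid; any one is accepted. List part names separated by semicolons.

standoff; heatsink; duct; shield; backplane; daughtercard; connector

1. standoff@(0, 1) [+x clear] — {standoff}
2. heatsink@(-1, 1) [-y clear] — {heatsink, standoff}
3. duct@(-1, 0) [-x clear] — {duct, heatsink, standoff}
4. shield@(0, 0) [+x clear] — {duct, heatsink, shield, standoff}
5. backplane@(1, 0) [-y clear] — {backplane, duct, heatsink, shield, standoff}
6. daughtercard@(1, 1) [+y clear] — {backplane, daughtercard, duct, heatsink, shield, standoff}
7. connector@(1, 2) [-x clear] — {backplane, connector, daughtercard, duct, heatsink, shield, standoff}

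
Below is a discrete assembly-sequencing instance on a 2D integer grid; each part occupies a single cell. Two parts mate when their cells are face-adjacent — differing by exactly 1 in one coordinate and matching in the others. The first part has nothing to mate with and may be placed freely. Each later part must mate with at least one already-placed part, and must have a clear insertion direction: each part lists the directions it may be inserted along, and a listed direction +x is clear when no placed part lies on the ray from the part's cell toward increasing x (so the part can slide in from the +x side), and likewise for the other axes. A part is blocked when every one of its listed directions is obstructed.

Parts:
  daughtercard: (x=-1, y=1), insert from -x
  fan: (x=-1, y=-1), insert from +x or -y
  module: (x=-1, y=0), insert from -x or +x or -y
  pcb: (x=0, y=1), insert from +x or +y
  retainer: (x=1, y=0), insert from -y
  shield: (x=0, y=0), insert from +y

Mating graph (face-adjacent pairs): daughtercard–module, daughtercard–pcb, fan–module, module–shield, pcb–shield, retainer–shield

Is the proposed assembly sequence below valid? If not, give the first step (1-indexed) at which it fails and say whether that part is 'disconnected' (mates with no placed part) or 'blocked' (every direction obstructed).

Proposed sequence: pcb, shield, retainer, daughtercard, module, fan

1. pcb@(0, 1) [+x clear] — {pcb}
2. shield@(0, 0) — +y all obstructed ⇒ blocked

Invalid at step 2 (blocked)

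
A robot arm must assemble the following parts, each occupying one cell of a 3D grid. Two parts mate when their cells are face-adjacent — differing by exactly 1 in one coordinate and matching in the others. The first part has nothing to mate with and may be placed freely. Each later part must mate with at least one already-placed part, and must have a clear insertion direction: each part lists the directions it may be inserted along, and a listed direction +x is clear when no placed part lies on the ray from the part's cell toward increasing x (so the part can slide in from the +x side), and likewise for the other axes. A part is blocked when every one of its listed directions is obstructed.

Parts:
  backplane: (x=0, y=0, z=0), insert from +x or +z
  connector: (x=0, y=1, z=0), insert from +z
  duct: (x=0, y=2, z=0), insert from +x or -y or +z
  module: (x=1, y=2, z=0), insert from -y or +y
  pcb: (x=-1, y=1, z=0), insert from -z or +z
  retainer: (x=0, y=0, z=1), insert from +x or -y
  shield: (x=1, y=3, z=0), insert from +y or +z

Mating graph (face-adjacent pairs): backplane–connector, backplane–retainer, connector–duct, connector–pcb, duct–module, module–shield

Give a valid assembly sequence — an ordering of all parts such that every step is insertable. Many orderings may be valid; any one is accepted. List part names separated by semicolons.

1. pcb@(-1, 1, 0) [-z clear] — {pcb}
2. connector@(0, 1, 0) [+z clear] — {connector, pcb}
3. backplane@(0, 0, 0) [+x clear] — {backplane, connector, pcb}
4. retainer@(0, 0, 1) [+x clear] — {backplane, connector, pcb, retainer}
5. duct@(0, 2, 0) [+x clear] — {backplane, connector, duct, pcb, retainer}
6. module@(1, 2, 0) [-y clear] — {backplane, connector, duct, module, pcb, retainer}
7. shield@(1, 3, 0) [+y clear] — {backplane, connector, duct, module, pcb, retainer, shield}

pcb; connector; backplane; retainer; duct; module; shield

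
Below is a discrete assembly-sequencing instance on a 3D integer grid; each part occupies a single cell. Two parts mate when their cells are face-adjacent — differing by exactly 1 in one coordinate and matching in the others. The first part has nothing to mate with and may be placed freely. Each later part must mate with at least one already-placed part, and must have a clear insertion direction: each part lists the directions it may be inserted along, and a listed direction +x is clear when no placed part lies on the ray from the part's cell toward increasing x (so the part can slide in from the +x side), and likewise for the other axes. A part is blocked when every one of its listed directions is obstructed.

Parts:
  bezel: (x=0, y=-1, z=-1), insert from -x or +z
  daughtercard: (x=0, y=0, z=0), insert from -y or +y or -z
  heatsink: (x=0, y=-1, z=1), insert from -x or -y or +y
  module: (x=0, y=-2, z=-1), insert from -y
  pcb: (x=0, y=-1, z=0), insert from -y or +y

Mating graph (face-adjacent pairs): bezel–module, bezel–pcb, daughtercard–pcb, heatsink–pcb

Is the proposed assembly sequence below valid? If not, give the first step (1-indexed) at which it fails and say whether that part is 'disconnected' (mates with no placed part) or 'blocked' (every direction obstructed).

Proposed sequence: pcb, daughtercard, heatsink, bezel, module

Valid

1. pcb@(0, -1, 0) [-y clear] — {pcb}
2. daughtercard@(0, 0, 0) [+y clear] — {daughtercard, pcb}
3. heatsink@(0, -1, 1) [-x clear] — {daughtercard, heatsink, pcb}
4. bezel@(0, -1, -1) [-x clear] — {bezel, daughtercard, heatsink, pcb}
5. module@(0, -2, -1) [-y clear] — {bezel, daughtercard, heatsink, module, pcb}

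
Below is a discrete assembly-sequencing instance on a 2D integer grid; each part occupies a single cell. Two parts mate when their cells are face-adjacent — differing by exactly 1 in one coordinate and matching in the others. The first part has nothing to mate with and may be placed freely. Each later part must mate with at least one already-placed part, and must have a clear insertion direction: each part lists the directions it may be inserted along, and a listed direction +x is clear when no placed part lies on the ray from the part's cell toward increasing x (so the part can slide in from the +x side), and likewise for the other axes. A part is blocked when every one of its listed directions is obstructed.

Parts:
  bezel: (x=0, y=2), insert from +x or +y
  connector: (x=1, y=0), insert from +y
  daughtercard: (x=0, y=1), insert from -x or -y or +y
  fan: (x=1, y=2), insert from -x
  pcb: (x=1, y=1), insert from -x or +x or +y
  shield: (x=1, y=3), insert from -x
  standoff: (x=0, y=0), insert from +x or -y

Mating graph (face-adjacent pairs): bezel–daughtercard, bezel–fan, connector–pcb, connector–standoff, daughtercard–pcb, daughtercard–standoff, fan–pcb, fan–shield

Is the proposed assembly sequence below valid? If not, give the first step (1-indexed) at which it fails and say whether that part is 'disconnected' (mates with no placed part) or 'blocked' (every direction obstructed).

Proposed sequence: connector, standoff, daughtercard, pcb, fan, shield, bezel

1. connector@(1, 0) [+y clear] — {connector}
2. standoff@(0, 0) [-y clear] — {connector, standoff}
3. daughtercard@(0, 1) [-x clear] — {connector, daughtercard, standoff}
4. pcb@(1, 1) [+x clear] — {connector, daughtercard, pcb, standoff}
5. fan@(1, 2) [-x clear] — {connector, daughtercard, fan, pcb, standoff}
6. shield@(1, 3) [-x clear] — {connector, daughtercard, fan, pcb, shield, standoff}
7. bezel@(0, 2) [+y clear] — {bezel, connector, daughtercard, fan, pcb, shield, standoff}

Valid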